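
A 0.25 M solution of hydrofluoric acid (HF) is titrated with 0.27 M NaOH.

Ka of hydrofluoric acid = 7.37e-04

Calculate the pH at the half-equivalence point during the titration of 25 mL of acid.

At half-equivalence [HA] = [A⁻], so Henderson-Hasselbalch gives pH = pKa = -log(7.37e-04) = 3.13.

pH = pKa = 3.13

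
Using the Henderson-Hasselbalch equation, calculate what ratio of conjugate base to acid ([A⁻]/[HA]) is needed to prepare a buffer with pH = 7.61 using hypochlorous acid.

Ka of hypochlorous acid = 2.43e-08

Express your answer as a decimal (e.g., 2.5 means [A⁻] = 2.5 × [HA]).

pKa = -log(2.43e-08) = 7.6144. pH = pKa + log([A⁻]/[HA]), so log([A⁻]/[HA]) = pH − pKa = 7.61 − 7.6144 = -0.0044. [A⁻]/[HA] = 10^(-0.0044) = 0.990

[A⁻]/[HA] = 0.990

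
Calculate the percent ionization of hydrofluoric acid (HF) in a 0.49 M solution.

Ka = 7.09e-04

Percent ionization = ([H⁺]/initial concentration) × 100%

Using Ka equilibrium: x² + Ka×x - Ka×C = 0. Solving: [H⁺] = 1.8288e-02. Percent = (1.8288e-02/0.49) × 100

Percent ionization = 3.73%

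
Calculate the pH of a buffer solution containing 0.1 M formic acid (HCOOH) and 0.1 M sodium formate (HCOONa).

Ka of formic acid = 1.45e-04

pKa = -log(1.45e-04) = 3.84. pH = pKa + log([A⁻]/[HA]) = 3.84 + log(0.1/0.1)

pH = 3.84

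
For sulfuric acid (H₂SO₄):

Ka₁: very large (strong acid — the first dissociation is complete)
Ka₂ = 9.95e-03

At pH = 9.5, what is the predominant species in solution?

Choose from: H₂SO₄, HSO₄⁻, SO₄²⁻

The first dissociation is complete, so H₂SO₄ itself is never the predominant species in water; pKa₂ = -log(9.95e-03) = 2.00. For a polyprotic acid the predominant species crosses at each pKa: below pKa_n the protonated form dominates, above it the deprotonated form does. At pH = 9.5, the predominant species is SO₄²⁻.

SO₄²⁻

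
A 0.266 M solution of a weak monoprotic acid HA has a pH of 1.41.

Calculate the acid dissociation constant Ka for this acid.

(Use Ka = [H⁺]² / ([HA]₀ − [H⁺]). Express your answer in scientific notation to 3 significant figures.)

[H⁺] = 10^(−pH) = 10^(−1.41) = 3.890e-02 M. For HA ⇌ H⁺ + A⁻, Ka = [H⁺][A⁻]/[HA] = [H⁺]² / ([HA]₀ − [H⁺]) = (3.890e-02)² / (0.266 − 3.890e-02) = 6.66e-03.

K_a = 6.66e-03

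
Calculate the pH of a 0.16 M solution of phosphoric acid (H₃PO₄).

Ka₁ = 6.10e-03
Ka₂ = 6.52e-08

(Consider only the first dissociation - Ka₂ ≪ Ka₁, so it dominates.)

First dissociation dominates. From Ka₁ = [H⁺][HA⁻]/[H₂A], x² + Ka₁·x − Ka₁·C = 0 with C = 0.16 M and Ka₁ = 6.10e-03. Solving: [H⁺] = (−Ka₁ + √(Ka₁² + 4·Ka₁·C)) / 2 = 2.8340e-02 M. pH = -log(2.8340e-02) = 1.55.

pH = 1.55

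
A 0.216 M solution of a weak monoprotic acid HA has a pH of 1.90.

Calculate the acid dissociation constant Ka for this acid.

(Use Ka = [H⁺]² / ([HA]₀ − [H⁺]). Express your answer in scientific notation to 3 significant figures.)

[H⁺] = 10^(−pH) = 10^(−1.90) = 1.259e-02 M. For HA ⇌ H⁺ + A⁻, Ka = [H⁺][A⁻]/[HA] = [H⁺]² / ([HA]₀ − [H⁺]) = (1.259e-02)² / (0.216 − 1.259e-02) = 7.79e-04.

K_a = 7.79e-04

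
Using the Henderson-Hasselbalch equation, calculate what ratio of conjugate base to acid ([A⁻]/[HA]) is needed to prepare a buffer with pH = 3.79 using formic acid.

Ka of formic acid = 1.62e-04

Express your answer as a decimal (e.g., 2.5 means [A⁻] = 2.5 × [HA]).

pKa = -log(1.62e-04) = 3.7905. pH = pKa + log([A⁻]/[HA]), so log([A⁻]/[HA]) = pH − pKa = 3.79 − 3.7905 = -0.0005. [A⁻]/[HA] = 10^(-0.0005) = 0.999

[A⁻]/[HA] = 0.999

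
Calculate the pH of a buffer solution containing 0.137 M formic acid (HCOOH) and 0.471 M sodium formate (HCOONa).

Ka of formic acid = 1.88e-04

pKa = -log(1.88e-04) = 3.73. pH = pKa + log([A⁻]/[HA]) = 3.73 + log(0.471/0.137)

pH = 4.26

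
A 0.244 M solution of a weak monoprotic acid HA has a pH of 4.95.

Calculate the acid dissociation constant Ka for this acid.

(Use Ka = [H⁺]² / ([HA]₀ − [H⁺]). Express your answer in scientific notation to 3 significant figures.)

[H⁺] = 10^(−pH) = 10^(−4.95) = 1.122e-05 M. For HA ⇌ H⁺ + A⁻, Ka = [H⁺][A⁻]/[HA] = [H⁺]² / ([HA]₀ − [H⁺]) = (1.122e-05)² / (0.244 − 1.122e-05) = 5.16e-10.

K_a = 5.16e-10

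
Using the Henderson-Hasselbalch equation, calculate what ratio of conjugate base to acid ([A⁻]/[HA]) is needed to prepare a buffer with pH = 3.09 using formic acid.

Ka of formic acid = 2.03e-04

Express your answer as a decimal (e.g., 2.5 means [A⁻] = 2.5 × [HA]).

pKa = -log(2.03e-04) = 3.6925. pH = pKa + log([A⁻]/[HA]), so log([A⁻]/[HA]) = pH − pKa = 3.09 − 3.6925 = -0.6025. [A⁻]/[HA] = 10^(-0.6025) = 0.250

[A⁻]/[HA] = 0.250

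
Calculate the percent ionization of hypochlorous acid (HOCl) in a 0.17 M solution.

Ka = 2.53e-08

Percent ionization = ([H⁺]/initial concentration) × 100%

Using Ka equilibrium: x² + Ka×x - Ka×C = 0. Solving: [H⁺] = 6.5569e-05. Percent = (6.5569e-05/0.17) × 100

Percent ionization = 0.0386%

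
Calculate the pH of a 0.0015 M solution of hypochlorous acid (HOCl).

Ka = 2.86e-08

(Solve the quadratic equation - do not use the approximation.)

x² + Ka×x - Ka×C = 0. Using quadratic formula: [H⁺] = 6.5355e-06

pH = 5.18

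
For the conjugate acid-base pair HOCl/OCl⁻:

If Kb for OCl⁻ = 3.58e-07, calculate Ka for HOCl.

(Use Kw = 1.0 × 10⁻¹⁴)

For a conjugate pair Ka × Kb = Kw, so Ka = Kw/Kb = 1.0 × 10⁻¹⁴ / 3.58e-07 = 2.79e-08.

K_a = 2.79e-08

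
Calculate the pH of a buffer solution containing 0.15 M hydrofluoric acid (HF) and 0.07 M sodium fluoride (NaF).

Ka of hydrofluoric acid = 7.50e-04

pKa = -log(7.50e-04) = 3.12. pH = pKa + log([A⁻]/[HA]) = 3.12 + log(0.07/0.15)

pH = 2.79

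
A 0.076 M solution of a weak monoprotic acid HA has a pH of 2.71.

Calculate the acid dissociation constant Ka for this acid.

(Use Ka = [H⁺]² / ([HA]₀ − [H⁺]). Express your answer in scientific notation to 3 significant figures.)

[H⁺] = 10^(−pH) = 10^(−2.71) = 1.950e-03 M. For HA ⇌ H⁺ + A⁻, Ka = [H⁺][A⁻]/[HA] = [H⁺]² / ([HA]₀ − [H⁺]) = (1.950e-03)² / (0.076 − 1.950e-03) = 5.13e-05.

K_a = 5.13e-05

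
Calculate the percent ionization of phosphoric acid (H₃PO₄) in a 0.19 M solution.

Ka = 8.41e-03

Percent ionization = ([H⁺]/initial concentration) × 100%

Using Ka equilibrium: x² + Ka×x - Ka×C = 0. Solving: [H⁺] = 3.5989e-02. Percent = (3.5989e-02/0.19) × 100

Percent ionization = 18.9%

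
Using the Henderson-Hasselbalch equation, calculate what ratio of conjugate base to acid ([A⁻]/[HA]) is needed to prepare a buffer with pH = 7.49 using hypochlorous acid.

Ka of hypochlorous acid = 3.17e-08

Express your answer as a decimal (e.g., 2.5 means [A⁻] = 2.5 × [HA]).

pKa = -log(3.17e-08) = 7.4989. pH = pKa + log([A⁻]/[HA]), so log([A⁻]/[HA]) = pH − pKa = 7.49 − 7.4989 = -0.0089. [A⁻]/[HA] = 10^(-0.0089) = 0.980

[A⁻]/[HA] = 0.980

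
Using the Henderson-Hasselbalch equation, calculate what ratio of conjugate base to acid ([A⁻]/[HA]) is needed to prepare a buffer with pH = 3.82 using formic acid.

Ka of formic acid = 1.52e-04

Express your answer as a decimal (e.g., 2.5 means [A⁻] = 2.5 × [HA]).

pKa = -log(1.52e-04) = 3.8182. pH = pKa + log([A⁻]/[HA]), so log([A⁻]/[HA]) = pH − pKa = 3.82 − 3.8182 = 0.0018. [A⁻]/[HA] = 10^(0.0018) = 1.00

[A⁻]/[HA] = 1.00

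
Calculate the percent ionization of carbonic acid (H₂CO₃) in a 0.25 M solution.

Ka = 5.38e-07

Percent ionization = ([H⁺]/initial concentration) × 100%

Using Ka equilibrium: x² + Ka×x - Ka×C = 0. Solving: [H⁺] = 3.6647e-04. Percent = (3.6647e-04/0.25) × 100

Percent ionization = 0.147%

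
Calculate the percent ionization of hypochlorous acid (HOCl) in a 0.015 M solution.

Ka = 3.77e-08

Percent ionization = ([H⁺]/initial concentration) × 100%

Using Ka equilibrium: x² + Ka×x - Ka×C = 0. Solving: [H⁺] = 2.3761e-05. Percent = (2.3761e-05/0.015) × 100

Percent ionization = 0.158%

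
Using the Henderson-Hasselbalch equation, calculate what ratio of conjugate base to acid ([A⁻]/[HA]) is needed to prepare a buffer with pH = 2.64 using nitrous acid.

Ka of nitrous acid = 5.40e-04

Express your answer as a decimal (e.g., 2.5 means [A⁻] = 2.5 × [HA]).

pKa = -log(5.40e-04) = 3.2676. pH = pKa + log([A⁻]/[HA]), so log([A⁻]/[HA]) = pH − pKa = 2.64 − 3.2676 = -0.6276. [A⁻]/[HA] = 10^(-0.6276) = 0.236

[A⁻]/[HA] = 0.236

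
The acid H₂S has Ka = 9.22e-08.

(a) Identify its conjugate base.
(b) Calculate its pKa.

(a) The conjugate base is formed by removing one H⁺ from H₂S, giving HS⁻. (b) pKa = -log(Ka) = -log(9.22e-08) = 7.04.

Conjugate base: HS⁻; pK_a = 7.04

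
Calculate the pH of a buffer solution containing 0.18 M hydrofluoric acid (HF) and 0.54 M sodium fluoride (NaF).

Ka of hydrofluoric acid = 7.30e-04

pKa = -log(7.30e-04) = 3.14. pH = pKa + log([A⁻]/[HA]) = 3.14 + log(0.54/0.18)

pH = 3.61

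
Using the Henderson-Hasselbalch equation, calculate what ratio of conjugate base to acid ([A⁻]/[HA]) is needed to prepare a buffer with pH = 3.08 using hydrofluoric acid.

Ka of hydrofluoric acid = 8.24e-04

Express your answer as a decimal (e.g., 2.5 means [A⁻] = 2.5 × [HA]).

pKa = -log(8.24e-04) = 3.0841. pH = pKa + log([A⁻]/[HA]), so log([A⁻]/[HA]) = pH − pKa = 3.08 − 3.0841 = -0.0041. [A⁻]/[HA] = 10^(-0.0041) = 0.991

[A⁻]/[HA] = 0.991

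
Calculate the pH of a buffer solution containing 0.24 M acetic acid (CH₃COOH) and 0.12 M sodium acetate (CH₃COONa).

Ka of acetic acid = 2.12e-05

pKa = -log(2.12e-05) = 4.67. pH = pKa + log([A⁻]/[HA]) = 4.67 + log(0.12/0.24)

pH = 4.37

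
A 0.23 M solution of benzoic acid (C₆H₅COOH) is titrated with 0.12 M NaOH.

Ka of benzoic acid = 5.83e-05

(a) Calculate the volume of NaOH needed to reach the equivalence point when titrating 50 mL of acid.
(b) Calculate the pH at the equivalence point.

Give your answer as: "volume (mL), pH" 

moles acid = 0.23 × 50/1000 = 0.0115 mol; V_base = moles/0.12 × 1000 = 95.8 mL. At equivalence only the conjugate base is present: [A⁻] = 0.0115/0.146 = 7.8857e-02 M. Kb = Kw/Ka = 1.72e-10; [OH⁻] = √(Kb × [A⁻]) = 3.6778e-06; pOH = 5.43; pH = 14 - pOH = 8.57.

V = 95.8 mL, pH = 8.57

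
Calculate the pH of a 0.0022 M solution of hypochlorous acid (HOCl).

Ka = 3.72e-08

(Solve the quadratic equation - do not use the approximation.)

x² + Ka×x - Ka×C = 0. Using quadratic formula: [H⁺] = 9.0280e-06

pH = 5.04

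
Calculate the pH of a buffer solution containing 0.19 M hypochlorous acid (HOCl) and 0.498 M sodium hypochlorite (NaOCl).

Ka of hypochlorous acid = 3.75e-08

pKa = -log(3.75e-08) = 7.43. pH = pKa + log([A⁻]/[HA]) = 7.43 + log(0.498/0.19)

pH = 7.84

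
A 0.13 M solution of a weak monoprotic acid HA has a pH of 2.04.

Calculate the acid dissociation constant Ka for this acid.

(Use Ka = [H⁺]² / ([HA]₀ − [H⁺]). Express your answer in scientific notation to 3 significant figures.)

[H⁺] = 10^(−pH) = 10^(−2.04) = 9.120e-03 M. For HA ⇌ H⁺ + A⁻, Ka = [H⁺][A⁻]/[HA] = [H⁺]² / ([HA]₀ − [H⁺]) = (9.120e-03)² / (0.13 − 9.120e-03) = 6.88e-04.

K_a = 6.88e-04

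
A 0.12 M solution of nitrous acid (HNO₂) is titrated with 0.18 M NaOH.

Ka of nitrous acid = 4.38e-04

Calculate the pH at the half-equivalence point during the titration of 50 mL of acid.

At half-equivalence [HA] = [A⁻], so Henderson-Hasselbalch gives pH = pKa = -log(4.38e-04) = 3.36.

pH = pKa = 3.36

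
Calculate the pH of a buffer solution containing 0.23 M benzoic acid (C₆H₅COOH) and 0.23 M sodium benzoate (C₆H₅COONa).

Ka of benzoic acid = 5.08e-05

pKa = -log(5.08e-05) = 4.29. pH = pKa + log([A⁻]/[HA]) = 4.29 + log(0.23/0.23)

pH = 4.29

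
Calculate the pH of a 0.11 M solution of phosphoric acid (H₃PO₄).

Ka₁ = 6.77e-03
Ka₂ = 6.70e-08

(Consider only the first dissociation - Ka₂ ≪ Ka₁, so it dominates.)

First dissociation dominates. From Ka₁ = [H⁺][HA⁻]/[H₂A], x² + Ka₁·x − Ka₁·C = 0 with C = 0.11 M and Ka₁ = 6.77e-03. Solving: [H⁺] = (−Ka₁ + √(Ka₁² + 4·Ka₁·C)) / 2 = 2.4113e-02 M. pH = -log(2.4113e-02) = 1.62.

pH = 1.62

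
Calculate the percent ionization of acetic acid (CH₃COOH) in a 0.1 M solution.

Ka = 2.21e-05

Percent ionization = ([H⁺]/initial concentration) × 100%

Using Ka equilibrium: x² + Ka×x - Ka×C = 0. Solving: [H⁺] = 1.4756e-03. Percent = (1.4756e-03/0.1) × 100

Percent ionization = 1.48%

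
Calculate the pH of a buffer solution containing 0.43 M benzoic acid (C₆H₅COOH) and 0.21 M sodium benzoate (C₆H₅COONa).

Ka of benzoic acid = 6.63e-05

pKa = -log(6.63e-05) = 4.18. pH = pKa + log([A⁻]/[HA]) = 4.18 + log(0.21/0.43)

pH = 3.87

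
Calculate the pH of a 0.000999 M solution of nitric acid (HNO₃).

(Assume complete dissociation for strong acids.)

[H⁺] = 0.000999 M for strong acid. pH = -log[H⁺] = -log(0.000999)

pH = 3.00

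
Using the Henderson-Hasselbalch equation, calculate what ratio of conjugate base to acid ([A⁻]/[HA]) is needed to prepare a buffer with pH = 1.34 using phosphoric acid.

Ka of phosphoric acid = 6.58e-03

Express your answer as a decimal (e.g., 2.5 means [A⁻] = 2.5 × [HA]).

pKa = -log(6.58e-03) = 2.1818. pH = pKa + log([A⁻]/[HA]), so log([A⁻]/[HA]) = pH − pKa = 1.34 − 2.1818 = -0.8418. [A⁻]/[HA] = 10^(-0.8418) = 0.144

[A⁻]/[HA] = 0.144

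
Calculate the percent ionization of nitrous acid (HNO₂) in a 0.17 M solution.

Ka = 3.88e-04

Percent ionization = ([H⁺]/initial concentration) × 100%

Using Ka equilibrium: x² + Ka×x - Ka×C = 0. Solving: [H⁺] = 7.9299e-03. Percent = (7.9299e-03/0.17) × 100

Percent ionization = 4.66%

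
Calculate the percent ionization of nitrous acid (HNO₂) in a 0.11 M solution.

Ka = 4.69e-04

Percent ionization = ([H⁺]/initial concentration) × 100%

Using Ka equilibrium: x² + Ka×x - Ka×C = 0. Solving: [H⁺] = 6.9519e-03. Percent = (6.9519e-03/0.11) × 100

Percent ionization = 6.32%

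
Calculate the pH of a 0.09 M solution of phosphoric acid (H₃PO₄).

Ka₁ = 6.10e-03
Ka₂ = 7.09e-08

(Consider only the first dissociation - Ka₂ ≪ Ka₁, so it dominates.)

First dissociation dominates. From Ka₁ = [H⁺][HA⁻]/[H₂A], x² + Ka₁·x − Ka₁·C = 0 with C = 0.09 M and Ka₁ = 6.10e-03. Solving: [H⁺] = (−Ka₁ + √(Ka₁² + 4·Ka₁·C)) / 2 = 2.0578e-02 M. pH = -log(2.0578e-02) = 1.69.

pH = 1.69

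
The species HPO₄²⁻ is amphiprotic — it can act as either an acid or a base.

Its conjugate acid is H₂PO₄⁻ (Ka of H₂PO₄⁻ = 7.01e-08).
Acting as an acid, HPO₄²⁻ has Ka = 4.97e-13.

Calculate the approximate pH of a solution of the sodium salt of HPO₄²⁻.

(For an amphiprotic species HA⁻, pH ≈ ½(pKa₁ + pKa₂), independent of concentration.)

pKa₁ = -log(7.01e-08) = 7.15; pKa₂ = -log(4.97e-13) = 12.30. For an amphiprotic species, pH ≈ ½(pKa₁ + pKa₂) = ½(7.15 + 12.30) = 9.73.

pH = 9.73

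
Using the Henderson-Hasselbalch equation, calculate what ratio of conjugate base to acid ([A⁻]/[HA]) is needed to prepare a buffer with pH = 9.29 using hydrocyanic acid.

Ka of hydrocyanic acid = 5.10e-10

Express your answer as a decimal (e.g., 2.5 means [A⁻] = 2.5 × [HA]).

pKa = -log(5.10e-10) = 9.2924. pH = pKa + log([A⁻]/[HA]), so log([A⁻]/[HA]) = pH − pKa = 9.29 − 9.2924 = -0.0024. [A⁻]/[HA] = 10^(-0.0024) = 0.994

[A⁻]/[HA] = 0.994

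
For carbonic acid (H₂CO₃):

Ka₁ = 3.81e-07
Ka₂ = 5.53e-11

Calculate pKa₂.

pKa₂ = -log(Ka₂) = -log(5.53e-11) = 10.26.

pK_{a2} = 10.26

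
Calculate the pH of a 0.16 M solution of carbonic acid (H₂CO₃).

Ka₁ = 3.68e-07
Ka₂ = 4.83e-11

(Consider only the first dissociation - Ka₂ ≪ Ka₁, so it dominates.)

First dissociation dominates. From Ka₁ = [H⁺][HA⁻]/[H₂A], x² + Ka₁·x − Ka₁·C = 0 with C = 0.16 M and Ka₁ = 3.68e-07. Solving: [H⁺] = (−Ka₁ + √(Ka₁² + 4·Ka₁·C)) / 2 = 2.4247e-04 M. pH = -log(2.4247e-04) = 3.62.

pH = 3.62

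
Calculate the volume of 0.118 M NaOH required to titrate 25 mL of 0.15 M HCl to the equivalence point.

At equivalence: moles acid = moles base. moles HCl = 0.15 × 25/1000 = 0.00375 mol. V_base = moles / 0.118 × 1000 = 31.8 mL.

V_{base} = 31.8 mL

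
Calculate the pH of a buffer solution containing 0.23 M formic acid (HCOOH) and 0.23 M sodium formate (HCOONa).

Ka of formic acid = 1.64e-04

pKa = -log(1.64e-04) = 3.79. pH = pKa + log([A⁻]/[HA]) = 3.79 + log(0.23/0.23)

pH = 3.79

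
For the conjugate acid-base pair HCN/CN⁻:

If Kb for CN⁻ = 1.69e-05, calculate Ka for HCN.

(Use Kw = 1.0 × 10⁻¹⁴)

For a conjugate pair Ka × Kb = Kw, so Ka = Kw/Kb = 1.0 × 10⁻¹⁴ / 1.69e-05 = 5.92e-10.

K_a = 5.92e-10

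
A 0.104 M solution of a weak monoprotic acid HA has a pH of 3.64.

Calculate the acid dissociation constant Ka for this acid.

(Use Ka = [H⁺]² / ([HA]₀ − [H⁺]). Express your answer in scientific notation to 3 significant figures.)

[H⁺] = 10^(−pH) = 10^(−3.64) = 2.291e-04 M. For HA ⇌ H⁺ + A⁻, Ka = [H⁺][A⁻]/[HA] = [H⁺]² / ([HA]₀ − [H⁺]) = (2.291e-04)² / (0.104 − 2.291e-04) = 5.06e-07.

K_a = 5.06e-07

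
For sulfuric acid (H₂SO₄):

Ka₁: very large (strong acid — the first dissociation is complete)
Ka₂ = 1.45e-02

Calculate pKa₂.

pKa₂ = -log(Ka₂) = -log(1.45e-02) = 1.84.

pK_{a2} = 1.84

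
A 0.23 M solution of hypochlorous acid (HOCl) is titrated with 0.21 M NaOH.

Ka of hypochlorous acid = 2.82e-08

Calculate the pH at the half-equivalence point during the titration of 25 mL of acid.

At half-equivalence [HA] = [A⁻], so Henderson-Hasselbalch gives pH = pKa = -log(2.82e-08) = 7.55.

pH = pKa = 7.55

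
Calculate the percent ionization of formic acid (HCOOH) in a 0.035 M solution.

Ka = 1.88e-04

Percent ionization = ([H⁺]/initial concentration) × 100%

Using Ka equilibrium: x² + Ka×x - Ka×C = 0. Solving: [H⁺] = 2.4729e-03. Percent = (2.4729e-03/0.035) × 100

Percent ionization = 7.07%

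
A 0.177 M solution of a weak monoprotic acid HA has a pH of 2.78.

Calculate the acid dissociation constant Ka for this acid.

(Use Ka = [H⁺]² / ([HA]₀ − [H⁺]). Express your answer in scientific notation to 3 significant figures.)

[H⁺] = 10^(−pH) = 10^(−2.78) = 1.660e-03 M. For HA ⇌ H⁺ + A⁻, Ka = [H⁺][A⁻]/[HA] = [H⁺]² / ([HA]₀ − [H⁺]) = (1.660e-03)² / (0.177 − 1.660e-03) = 1.57e-05.

K_a = 1.57e-05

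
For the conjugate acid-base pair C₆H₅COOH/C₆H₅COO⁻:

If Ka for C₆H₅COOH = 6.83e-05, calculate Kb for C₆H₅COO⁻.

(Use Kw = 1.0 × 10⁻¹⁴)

For a conjugate pair Ka × Kb = Kw, so Kb = Kw/Ka = 1.0 × 10⁻¹⁴ / 6.83e-05 = 1.46e-10.

K_b = 1.46e-10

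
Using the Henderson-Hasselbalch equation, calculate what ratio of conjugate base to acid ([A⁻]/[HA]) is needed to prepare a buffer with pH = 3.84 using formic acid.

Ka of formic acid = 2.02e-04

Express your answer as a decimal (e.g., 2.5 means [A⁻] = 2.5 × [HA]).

pKa = -log(2.02e-04) = 3.6946. pH = pKa + log([A⁻]/[HA]), so log([A⁻]/[HA]) = pH − pKa = 3.84 − 3.6946 = 0.1454. [A⁻]/[HA] = 10^(0.1454) = 1.40

[A⁻]/[HA] = 1.40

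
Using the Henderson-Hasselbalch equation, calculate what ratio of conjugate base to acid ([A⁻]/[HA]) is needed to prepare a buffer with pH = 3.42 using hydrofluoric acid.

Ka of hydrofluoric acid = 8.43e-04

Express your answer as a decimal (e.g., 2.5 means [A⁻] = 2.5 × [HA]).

pKa = -log(8.43e-04) = 3.0742. pH = pKa + log([A⁻]/[HA]), so log([A⁻]/[HA]) = pH − pKa = 3.42 − 3.0742 = 0.3458. [A⁻]/[HA] = 10^(0.3458) = 2.22

[A⁻]/[HA] = 2.22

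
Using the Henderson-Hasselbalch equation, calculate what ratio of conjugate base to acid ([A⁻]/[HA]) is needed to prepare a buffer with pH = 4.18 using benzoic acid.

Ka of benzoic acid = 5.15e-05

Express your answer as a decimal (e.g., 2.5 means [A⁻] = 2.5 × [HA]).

pKa = -log(5.15e-05) = 4.2882. pH = pKa + log([A⁻]/[HA]), so log([A⁻]/[HA]) = pH − pKa = 4.18 − 4.2882 = -0.1082. [A⁻]/[HA] = 10^(-0.1082) = 0.779

[A⁻]/[HA] = 0.779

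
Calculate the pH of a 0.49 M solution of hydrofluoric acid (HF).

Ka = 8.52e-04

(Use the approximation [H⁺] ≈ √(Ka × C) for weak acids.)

[H⁺] = √(Ka × C) = √(8.52e-04 × 0.49) = 2.0432e-02. pH = -log(2.0432e-02)

pH = 1.69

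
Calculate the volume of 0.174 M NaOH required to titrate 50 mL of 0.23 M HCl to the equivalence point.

At equivalence: moles acid = moles base. moles HCl = 0.23 × 50/1000 = 0.0115 mol. V_base = moles / 0.174 × 1000 = 66.1 mL.

V_{base} = 66.1 mL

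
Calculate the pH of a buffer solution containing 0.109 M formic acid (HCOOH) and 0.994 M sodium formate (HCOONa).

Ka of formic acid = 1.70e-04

pKa = -log(1.70e-04) = 3.77. pH = pKa + log([A⁻]/[HA]) = 3.77 + log(0.994/0.109)

pH = 4.73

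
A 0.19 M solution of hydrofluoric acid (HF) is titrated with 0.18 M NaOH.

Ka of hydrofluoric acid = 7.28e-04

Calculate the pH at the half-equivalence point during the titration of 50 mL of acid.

At half-equivalence [HA] = [A⁻], so Henderson-Hasselbalch gives pH = pKa = -log(7.28e-04) = 3.14.

pH = pKa = 3.14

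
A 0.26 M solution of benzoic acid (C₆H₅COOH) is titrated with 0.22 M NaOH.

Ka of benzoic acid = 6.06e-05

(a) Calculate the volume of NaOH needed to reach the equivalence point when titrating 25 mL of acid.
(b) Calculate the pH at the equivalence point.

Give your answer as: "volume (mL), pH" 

moles acid = 0.26 × 25/1000 = 0.0065 mol; V_base = moles/0.22 × 1000 = 29.5 mL. At equivalence only the conjugate base is present: [A⁻] = 0.0065/0.055 = 1.1917e-01 M. Kb = Kw/Ka = 1.65e-10; [OH⁻] = √(Kb × [A⁻]) = 4.4345e-06; pOH = 5.35; pH = 14 - pOH = 8.65.

V = 29.5 mL, pH = 8.65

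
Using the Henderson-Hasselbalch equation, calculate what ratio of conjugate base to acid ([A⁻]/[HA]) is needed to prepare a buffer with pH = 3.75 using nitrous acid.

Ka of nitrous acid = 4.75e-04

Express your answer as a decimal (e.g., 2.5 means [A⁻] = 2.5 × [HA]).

pKa = -log(4.75e-04) = 3.3233. pH = pKa + log([A⁻]/[HA]), so log([A⁻]/[HA]) = pH − pKa = 3.75 − 3.3233 = 0.4267. [A⁻]/[HA] = 10^(0.4267) = 2.67

[A⁻]/[HA] = 2.67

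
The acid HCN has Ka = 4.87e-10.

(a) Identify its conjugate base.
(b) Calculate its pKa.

(a) The conjugate base is formed by removing one H⁺ from HCN, giving CN⁻. (b) pKa = -log(Ka) = -log(4.87e-10) = 9.31.

Conjugate base: CN⁻; pK_a = 9.31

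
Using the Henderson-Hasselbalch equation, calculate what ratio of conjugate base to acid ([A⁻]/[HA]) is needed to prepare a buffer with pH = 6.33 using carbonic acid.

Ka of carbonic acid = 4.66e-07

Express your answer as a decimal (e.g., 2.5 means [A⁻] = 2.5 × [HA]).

pKa = -log(4.66e-07) = 6.3316. pH = pKa + log([A⁻]/[HA]), so log([A⁻]/[HA]) = pH − pKa = 6.33 − 6.3316 = -0.0016. [A⁻]/[HA] = 10^(-0.0016) = 0.996

[A⁻]/[HA] = 0.996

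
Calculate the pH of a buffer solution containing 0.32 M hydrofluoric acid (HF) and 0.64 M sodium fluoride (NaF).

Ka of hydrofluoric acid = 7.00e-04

pKa = -log(7.00e-04) = 3.15. pH = pKa + log([A⁻]/[HA]) = 3.15 + log(0.64/0.32)

pH = 3.46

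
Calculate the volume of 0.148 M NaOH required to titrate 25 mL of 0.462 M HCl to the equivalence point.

At equivalence: moles acid = moles base. moles HCl = 0.462 × 25/1000 = 0.01155 mol. V_base = moles / 0.148 × 1000 = 78.0 mL.

V_{base} = 78.0 mL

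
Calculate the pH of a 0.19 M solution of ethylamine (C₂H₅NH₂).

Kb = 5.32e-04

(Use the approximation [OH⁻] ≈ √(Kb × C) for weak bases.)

[OH⁻] = √(Kb × C) = √(5.32e-04 × 0.19) = 1.0054e-02. pOH = 2.00, pH = 14 - pOH

pH = 12.00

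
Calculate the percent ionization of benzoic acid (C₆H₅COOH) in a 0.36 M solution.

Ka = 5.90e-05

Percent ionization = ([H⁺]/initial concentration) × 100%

Using Ka equilibrium: x² + Ka×x - Ka×C = 0. Solving: [H⁺] = 4.5793e-03. Percent = (4.5793e-03/0.36) × 100

Percent ionization = 1.27%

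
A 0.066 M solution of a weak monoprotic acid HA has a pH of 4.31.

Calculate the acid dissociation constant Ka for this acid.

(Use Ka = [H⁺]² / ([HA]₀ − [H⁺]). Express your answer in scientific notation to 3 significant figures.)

[H⁺] = 10^(−pH) = 10^(−4.31) = 4.898e-05 M. For HA ⇌ H⁺ + A⁻, Ka = [H⁺][A⁻]/[HA] = [H⁺]² / ([HA]₀ − [H⁺]) = (4.898e-05)² / (0.066 − 4.898e-05) = 3.64e-08.

K_a = 3.64e-08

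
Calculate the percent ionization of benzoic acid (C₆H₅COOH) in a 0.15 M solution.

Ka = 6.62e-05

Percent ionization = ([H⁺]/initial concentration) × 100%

Using Ka equilibrium: x² + Ka×x - Ka×C = 0. Solving: [H⁺] = 3.1183e-03. Percent = (3.1183e-03/0.15) × 100

Percent ionization = 2.08%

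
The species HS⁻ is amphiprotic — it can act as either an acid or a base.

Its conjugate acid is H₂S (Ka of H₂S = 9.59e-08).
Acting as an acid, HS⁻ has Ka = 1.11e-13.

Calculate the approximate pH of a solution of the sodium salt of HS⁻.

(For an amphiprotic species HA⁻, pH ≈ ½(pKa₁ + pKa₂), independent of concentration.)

pKa₁ = -log(9.59e-08) = 7.02; pKa₂ = -log(1.11e-13) = 12.95. For an amphiprotic species, pH ≈ ½(pKa₁ + pKa₂) = ½(7.02 + 12.95) = 9.99.

pH = 9.99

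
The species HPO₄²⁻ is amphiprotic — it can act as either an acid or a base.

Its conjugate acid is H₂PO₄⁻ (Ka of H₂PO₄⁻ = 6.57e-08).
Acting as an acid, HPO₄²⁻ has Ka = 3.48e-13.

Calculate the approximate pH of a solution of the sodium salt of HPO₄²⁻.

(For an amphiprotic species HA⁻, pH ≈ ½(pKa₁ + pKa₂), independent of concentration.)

pKa₁ = -log(6.57e-08) = 7.18; pKa₂ = -log(3.48e-13) = 12.46. For an amphiprotic species, pH ≈ ½(pKa₁ + pKa₂) = ½(7.18 + 12.46) = 9.82.

pH = 9.82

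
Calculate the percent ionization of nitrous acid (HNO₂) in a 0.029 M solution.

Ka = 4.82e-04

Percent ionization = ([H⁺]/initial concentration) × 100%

Using Ka equilibrium: x² + Ka×x - Ka×C = 0. Solving: [H⁺] = 3.5055e-03. Percent = (3.5055e-03/0.029) × 100

Percent ionization = 12.1%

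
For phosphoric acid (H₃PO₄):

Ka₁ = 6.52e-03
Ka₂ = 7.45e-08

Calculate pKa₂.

pKa₂ = -log(Ka₂) = -log(7.45e-08) = 7.13.

pK_{a2} = 7.13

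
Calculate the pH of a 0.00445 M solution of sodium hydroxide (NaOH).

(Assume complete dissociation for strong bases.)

[OH⁻] = 0.00445 M for strong base. pOH = -log[OH⁻] = 2.35, pH = 14 - pOH

pH = 11.65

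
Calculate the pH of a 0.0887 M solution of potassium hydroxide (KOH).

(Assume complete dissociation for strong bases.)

[OH⁻] = 0.0887 M for strong base. pOH = -log[OH⁻] = 1.05, pH = 14 - pOH

pH = 12.95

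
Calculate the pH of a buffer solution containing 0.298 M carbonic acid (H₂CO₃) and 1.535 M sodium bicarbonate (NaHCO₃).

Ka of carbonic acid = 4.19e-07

pKa = -log(4.19e-07) = 6.38. pH = pKa + log([A⁻]/[HA]) = 6.38 + log(1.535/0.298)

pH = 7.09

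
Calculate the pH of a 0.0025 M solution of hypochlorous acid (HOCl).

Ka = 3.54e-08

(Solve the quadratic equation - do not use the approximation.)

x² + Ka×x - Ka×C = 0. Using quadratic formula: [H⁺] = 9.3898e-06

pH = 5.03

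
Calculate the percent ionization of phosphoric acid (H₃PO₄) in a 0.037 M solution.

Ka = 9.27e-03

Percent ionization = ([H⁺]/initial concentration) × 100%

Using Ka equilibrium: x² + Ka×x - Ka×C = 0. Solving: [H⁺] = 1.4456e-02. Percent = (1.4456e-02/0.037) × 100

Percent ionization = 39.1%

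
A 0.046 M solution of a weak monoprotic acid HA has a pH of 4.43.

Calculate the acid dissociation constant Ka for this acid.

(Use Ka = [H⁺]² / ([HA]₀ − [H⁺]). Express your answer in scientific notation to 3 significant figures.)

[H⁺] = 10^(−pH) = 10^(−4.43) = 3.715e-05 M. For HA ⇌ H⁺ + A⁻, Ka = [H⁺][A⁻]/[HA] = [H⁺]² / ([HA]₀ − [H⁺]) = (3.715e-05)² / (0.046 − 3.715e-05) = 3.00e-08.

K_a = 3.00e-08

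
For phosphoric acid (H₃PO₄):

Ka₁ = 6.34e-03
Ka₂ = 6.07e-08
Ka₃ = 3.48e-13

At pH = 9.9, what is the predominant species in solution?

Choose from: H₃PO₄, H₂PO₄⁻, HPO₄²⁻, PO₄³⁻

pKa₁ = 2.20, pKa₂ = 7.22, pKa₃ = 12.46. For a polyprotic acid the predominant species crosses at each pKa: below pKa_n the protonated form dominates, above it the deprotonated form does. At pH = 9.9, the predominant species is HPO₄²⁻.

HPO₄²⁻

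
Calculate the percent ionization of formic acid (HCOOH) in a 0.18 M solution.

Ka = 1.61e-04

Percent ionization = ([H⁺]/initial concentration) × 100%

Using Ka equilibrium: x² + Ka×x - Ka×C = 0. Solving: [H⁺] = 5.3034e-03. Percent = (5.3034e-03/0.18) × 100

Percent ionization = 2.95%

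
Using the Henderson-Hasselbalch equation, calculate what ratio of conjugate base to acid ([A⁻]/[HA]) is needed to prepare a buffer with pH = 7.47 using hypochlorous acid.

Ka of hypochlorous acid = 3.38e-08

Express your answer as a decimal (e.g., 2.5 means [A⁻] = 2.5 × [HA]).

pKa = -log(3.38e-08) = 7.4711. pH = pKa + log([A⁻]/[HA]), so log([A⁻]/[HA]) = pH − pKa = 7.47 − 7.4711 = -0.0011. [A⁻]/[HA] = 10^(-0.0011) = 0.998

[A⁻]/[HA] = 0.998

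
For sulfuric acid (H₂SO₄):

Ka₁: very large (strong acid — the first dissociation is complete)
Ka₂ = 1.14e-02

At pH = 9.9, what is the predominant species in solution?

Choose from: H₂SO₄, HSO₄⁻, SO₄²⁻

The first dissociation is complete, so H₂SO₄ itself is never the predominant species in water; pKa₂ = -log(1.14e-02) = 1.94. For a polyprotic acid the predominant species crosses at each pKa: below pKa_n the protonated form dominates, above it the deprotonated form does. At pH = 9.9, the predominant species is SO₄²⁻.

SO₄²⁻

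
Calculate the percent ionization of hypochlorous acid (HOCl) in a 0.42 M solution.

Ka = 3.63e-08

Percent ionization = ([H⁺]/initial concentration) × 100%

Using Ka equilibrium: x² + Ka×x - Ka×C = 0. Solving: [H⁺] = 1.2346e-04. Percent = (1.2346e-04/0.42) × 100

Percent ionization = 0.0294%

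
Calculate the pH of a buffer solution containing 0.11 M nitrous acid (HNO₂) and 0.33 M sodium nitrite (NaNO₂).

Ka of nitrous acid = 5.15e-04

pKa = -log(5.15e-04) = 3.29. pH = pKa + log([A⁻]/[HA]) = 3.29 + log(0.33/0.11)

pH = 3.77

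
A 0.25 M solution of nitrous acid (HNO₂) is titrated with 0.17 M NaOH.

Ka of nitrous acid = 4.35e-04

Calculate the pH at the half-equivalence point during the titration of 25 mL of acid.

At half-equivalence [HA] = [A⁻], so Henderson-Hasselbalch gives pH = pKa = -log(4.35e-04) = 3.36.

pH = pKa = 3.36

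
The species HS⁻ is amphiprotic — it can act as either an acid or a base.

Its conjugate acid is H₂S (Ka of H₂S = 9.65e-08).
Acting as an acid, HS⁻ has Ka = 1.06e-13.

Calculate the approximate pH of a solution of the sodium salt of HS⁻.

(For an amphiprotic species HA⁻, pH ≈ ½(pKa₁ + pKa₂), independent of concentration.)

pKa₁ = -log(9.65e-08) = 7.02; pKa₂ = -log(1.06e-13) = 12.97. For an amphiprotic species, pH ≈ ½(pKa₁ + pKa₂) = ½(7.02 + 12.97) = 10.00.

pH = 10.00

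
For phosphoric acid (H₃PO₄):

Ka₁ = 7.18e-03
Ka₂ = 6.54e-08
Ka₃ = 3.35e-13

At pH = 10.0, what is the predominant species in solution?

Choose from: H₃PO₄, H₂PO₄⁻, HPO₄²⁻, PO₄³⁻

pKa₁ = 2.14, pKa₂ = 7.18, pKa₃ = 12.47. For a polyprotic acid the predominant species crosses at each pKa: below pKa_n the protonated form dominates, above it the deprotonated form does. At pH = 10.0, the predominant species is HPO₄²⁻.

HPO₄²⁻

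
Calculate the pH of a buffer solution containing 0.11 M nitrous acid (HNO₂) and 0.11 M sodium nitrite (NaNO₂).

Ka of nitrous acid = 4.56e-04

pKa = -log(4.56e-04) = 3.34. pH = pKa + log([A⁻]/[HA]) = 3.34 + log(0.11/0.11)

pH = 3.34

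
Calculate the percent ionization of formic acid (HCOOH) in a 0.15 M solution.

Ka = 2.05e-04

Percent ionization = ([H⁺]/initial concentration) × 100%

Using Ka equilibrium: x² + Ka×x - Ka×C = 0. Solving: [H⁺] = 5.4437e-03. Percent = (5.4437e-03/0.15) × 100

Percent ionization = 3.63%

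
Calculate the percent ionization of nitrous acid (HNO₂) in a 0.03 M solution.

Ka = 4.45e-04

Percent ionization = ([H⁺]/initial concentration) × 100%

Using Ka equilibrium: x² + Ka×x - Ka×C = 0. Solving: [H⁺] = 3.4380e-03. Percent = (3.4380e-03/0.03) × 100

Percent ionization = 11.5%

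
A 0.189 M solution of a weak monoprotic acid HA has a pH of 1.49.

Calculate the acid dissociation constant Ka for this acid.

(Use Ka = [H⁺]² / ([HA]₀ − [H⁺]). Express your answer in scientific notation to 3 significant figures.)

[H⁺] = 10^(−pH) = 10^(−1.49) = 3.236e-02 M. For HA ⇌ H⁺ + A⁻, Ka = [H⁺][A⁻]/[HA] = [H⁺]² / ([HA]₀ − [H⁺]) = (3.236e-02)² / (0.189 − 3.236e-02) = 6.68e-03.

K_a = 6.68e-03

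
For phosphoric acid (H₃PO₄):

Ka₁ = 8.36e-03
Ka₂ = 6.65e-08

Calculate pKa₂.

pKa₂ = -log(Ka₂) = -log(6.65e-08) = 7.18.

pK_{a2} = 7.18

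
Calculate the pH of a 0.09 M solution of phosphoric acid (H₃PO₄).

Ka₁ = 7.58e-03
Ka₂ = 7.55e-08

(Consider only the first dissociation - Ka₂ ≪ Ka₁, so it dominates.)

First dissociation dominates. From Ka₁ = [H⁺][HA⁻]/[H₂A], x² + Ka₁·x − Ka₁·C = 0 with C = 0.09 M and Ka₁ = 7.58e-03. Solving: [H⁺] = (−Ka₁ + √(Ka₁² + 4·Ka₁·C)) / 2 = 2.2603e-02 M. pH = -log(2.2603e-02) = 1.65.

pH = 1.65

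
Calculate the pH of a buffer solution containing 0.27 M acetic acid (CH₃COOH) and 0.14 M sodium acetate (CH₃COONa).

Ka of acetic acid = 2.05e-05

pKa = -log(2.05e-05) = 4.69. pH = pKa + log([A⁻]/[HA]) = 4.69 + log(0.14/0.27)

pH = 4.40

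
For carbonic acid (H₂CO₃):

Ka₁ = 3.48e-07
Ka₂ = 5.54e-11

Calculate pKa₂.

pKa₂ = -log(Ka₂) = -log(5.54e-11) = 10.26.

pK_{a2} = 10.26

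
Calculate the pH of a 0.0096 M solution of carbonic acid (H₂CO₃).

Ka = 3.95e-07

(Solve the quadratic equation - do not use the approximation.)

x² + Ka×x - Ka×C = 0. Using quadratic formula: [H⁺] = 6.1382e-05

pH = 4.21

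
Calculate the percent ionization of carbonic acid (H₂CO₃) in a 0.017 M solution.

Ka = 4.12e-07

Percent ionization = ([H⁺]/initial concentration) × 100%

Using Ka equilibrium: x² + Ka×x - Ka×C = 0. Solving: [H⁺] = 8.3484e-05. Percent = (8.3484e-05/0.017) × 100

Percent ionization = 0.491%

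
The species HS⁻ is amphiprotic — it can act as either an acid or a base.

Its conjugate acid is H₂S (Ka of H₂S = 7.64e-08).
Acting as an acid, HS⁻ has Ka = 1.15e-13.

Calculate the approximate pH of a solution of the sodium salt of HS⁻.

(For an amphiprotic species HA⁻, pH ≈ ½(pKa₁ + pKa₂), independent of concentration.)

pKa₁ = -log(7.64e-08) = 7.12; pKa₂ = -log(1.15e-13) = 12.94. For an amphiprotic species, pH ≈ ½(pKa₁ + pKa₂) = ½(7.12 + 12.94) = 10.03.

pH = 10.03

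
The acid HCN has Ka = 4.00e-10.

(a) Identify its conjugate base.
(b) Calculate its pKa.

(a) The conjugate base is formed by removing one H⁺ from HCN, giving CN⁻. (b) pKa = -log(Ka) = -log(4.00e-10) = 9.40.

Conjugate base: CN⁻; pK_a = 9.40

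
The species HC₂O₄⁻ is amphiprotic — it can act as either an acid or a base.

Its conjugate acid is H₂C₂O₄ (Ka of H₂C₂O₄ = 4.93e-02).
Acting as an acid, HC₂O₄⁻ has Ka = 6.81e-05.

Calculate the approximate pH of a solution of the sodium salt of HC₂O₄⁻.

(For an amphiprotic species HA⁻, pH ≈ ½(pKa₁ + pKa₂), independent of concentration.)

pKa₁ = -log(4.93e-02) = 1.31; pKa₂ = -log(6.81e-05) = 4.17. For an amphiprotic species, pH ≈ ½(pKa₁ + pKa₂) = ½(1.31 + 4.17) = 2.74.

pH = 2.74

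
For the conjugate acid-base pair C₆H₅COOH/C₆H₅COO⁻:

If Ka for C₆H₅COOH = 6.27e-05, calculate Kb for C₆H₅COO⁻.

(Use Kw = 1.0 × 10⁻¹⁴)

For a conjugate pair Ka × Kb = Kw, so Kb = Kw/Ka = 1.0 × 10⁻¹⁴ / 6.27e-05 = 1.59e-10.

K_b = 1.59e-10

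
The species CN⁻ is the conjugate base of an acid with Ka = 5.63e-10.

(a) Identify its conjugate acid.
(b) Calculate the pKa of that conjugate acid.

(a) The conjugate acid is formed by adding one H⁺ to CN⁻, giving HCN. (b) pKa = -log(Ka) = -log(5.63e-10) = 9.25.

Conjugate acid: HCN; pK_a = 9.25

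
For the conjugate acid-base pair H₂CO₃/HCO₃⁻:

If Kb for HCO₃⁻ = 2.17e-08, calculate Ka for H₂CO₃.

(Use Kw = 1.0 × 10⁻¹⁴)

For a conjugate pair Ka × Kb = Kw, so Ka = Kw/Kb = 1.0 × 10⁻¹⁴ / 2.17e-08 = 4.61e-07.

K_a = 4.61e-07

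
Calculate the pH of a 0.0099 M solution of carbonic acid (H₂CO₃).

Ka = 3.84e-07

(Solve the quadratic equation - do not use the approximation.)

x² + Ka×x - Ka×C = 0. Using quadratic formula: [H⁺] = 6.1465e-05

pH = 4.21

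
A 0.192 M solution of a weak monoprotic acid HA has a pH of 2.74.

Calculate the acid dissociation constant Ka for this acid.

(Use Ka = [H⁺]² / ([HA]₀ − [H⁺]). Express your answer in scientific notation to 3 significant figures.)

[H⁺] = 10^(−pH) = 10^(−2.74) = 1.820e-03 M. For HA ⇌ H⁺ + A⁻, Ka = [H⁺][A⁻]/[HA] = [H⁺]² / ([HA]₀ − [H⁺]) = (1.820e-03)² / (0.192 − 1.820e-03) = 1.74e-05.

K_a = 1.74e-05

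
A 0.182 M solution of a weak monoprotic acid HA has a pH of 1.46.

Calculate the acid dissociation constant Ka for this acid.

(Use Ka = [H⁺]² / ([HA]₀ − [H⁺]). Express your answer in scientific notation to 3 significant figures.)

[H⁺] = 10^(−pH) = 10^(−1.46) = 3.467e-02 M. For HA ⇌ H⁺ + A⁻, Ka = [H⁺][A⁻]/[HA] = [H⁺]² / ([HA]₀ − [H⁺]) = (3.467e-02)² / (0.182 − 3.467e-02) = 8.16e-03.

K_a = 8.16e-03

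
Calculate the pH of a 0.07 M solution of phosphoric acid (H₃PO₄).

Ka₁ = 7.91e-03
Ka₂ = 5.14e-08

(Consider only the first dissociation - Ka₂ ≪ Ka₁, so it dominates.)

First dissociation dominates. From Ka₁ = [H⁺][HA⁻]/[H₂A], x² + Ka₁·x − Ka₁·C = 0 with C = 0.07 M and Ka₁ = 7.91e-03. Solving: [H⁺] = (−Ka₁ + √(Ka₁² + 4·Ka₁·C)) / 2 = 1.9906e-02 M. pH = -log(1.9906e-02) = 1.70.

pH = 1.70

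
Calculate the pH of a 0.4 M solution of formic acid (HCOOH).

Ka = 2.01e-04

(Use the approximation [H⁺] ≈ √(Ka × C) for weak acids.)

[H⁺] = √(Ka × C) = √(2.01e-04 × 0.4) = 8.9666e-03. pH = -log(8.9666e-03)

pH = 2.05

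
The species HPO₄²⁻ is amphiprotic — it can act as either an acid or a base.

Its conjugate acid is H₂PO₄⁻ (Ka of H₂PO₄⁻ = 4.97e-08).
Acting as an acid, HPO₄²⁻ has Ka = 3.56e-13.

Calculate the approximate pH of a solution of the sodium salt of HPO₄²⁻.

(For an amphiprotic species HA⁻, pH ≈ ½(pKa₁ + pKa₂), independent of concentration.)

pKa₁ = -log(4.97e-08) = 7.30; pKa₂ = -log(3.56e-13) = 12.45. For an amphiprotic species, pH ≈ ½(pKa₁ + pKa₂) = ½(7.30 + 12.45) = 9.88.

pH = 9.88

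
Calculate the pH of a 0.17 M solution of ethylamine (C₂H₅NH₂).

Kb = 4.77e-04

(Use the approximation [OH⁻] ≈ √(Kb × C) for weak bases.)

[OH⁻] = √(Kb × C) = √(4.77e-04 × 0.17) = 9.0050e-03. pOH = 2.05, pH = 14 - pOH

pH = 11.95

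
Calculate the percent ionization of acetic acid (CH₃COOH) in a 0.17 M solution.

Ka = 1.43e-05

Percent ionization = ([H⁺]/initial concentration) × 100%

Using Ka equilibrium: x² + Ka×x - Ka×C = 0. Solving: [H⁺] = 1.5520e-03. Percent = (1.5520e-03/0.17) × 100

Percent ionization = 0.913%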